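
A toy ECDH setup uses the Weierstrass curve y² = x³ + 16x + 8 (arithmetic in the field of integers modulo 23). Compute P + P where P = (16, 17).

tangent at (16, 17): λ = (3·16² + 16)/(2·17) ≡ 2/11. 11⁻¹ ≡ 21 (mod 23), so λ ≡ 2·21 ≡ 19.
  x = λ² - 16 - 16 = 361 - 32 ≡ 7; y = λ·(16 - 7) - 17 ≡ 16. → (7, 16)

(7, 16)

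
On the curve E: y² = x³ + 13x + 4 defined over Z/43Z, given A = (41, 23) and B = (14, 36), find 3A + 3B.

First 3A:
Repeated addition: build up to 3A.
2A: tangent at (41, 23): λ = (3·41² + 13)/(2·23) ≡ 25/3. 3⁻¹ ≡ 29 (mod 43), so λ ≡ 25·29 ≡ 37.
  x = λ² - 41 - 41 = 1369 - 82 ≡ 40; y = λ·(41 - 40) - 23 ≡ 14. → (40, 14)
3A: (40, 14) + (41, 23). λ = (23 - 14)/(41 - 40) ≡ 9/1 mod 43. 1⁻¹ ≡ 1 (mod 43), so λ ≡ 9.
  x = λ² - 40 - 41 = 81 - 81 ≡ 0; y = λ·(40 - 0) - 14 ≡ 2. → (0, 2)
3A = (0, 2).
Next 3B:
Repeated addition: build up to 3B.
2B: tangent at (14, 36): λ = (3·14² + 13)/(2·36) ≡ 42/29. 29⁻¹ ≡ 3 (mod 43) since 29·3 = 87 ≡ 1, so λ ≡ 42·3 ≡ 40.
  x = λ² - 14 - 14 = 1600 - 28 ≡ 24; y = λ·(14 - 24) - 36 ≡ 37. → (24, 37)
3B: (24, 37) + (14, 36). λ = (36 - 37)/(14 - 24) ≡ 42/33 mod 43. 33⁻¹ ≡ 30 (mod 43), so λ ≡ 13.
  x = λ² - 24 - 14 = 169 - 38 ≡ 2; y = λ·(24 - 2) - 37 ≡ 34. → (2, 34)
3B = (2, 34).
Finally 3A + 3B:
(0, 2) + (2, 34). λ = (34 - 2)/(2 - 0) ≡ 32/2 mod 43. 2⁻¹ ≡ 22 (mod 43), so λ ≡ 16.
  x = λ² - 0 - 2 = 256 - 2 ≡ 39; y = λ·(0 - 39) - 2 ≡ 19. → (39, 19)

(39, 19)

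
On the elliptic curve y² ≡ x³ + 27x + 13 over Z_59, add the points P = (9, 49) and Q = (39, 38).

(23, 23)

(9, 49) + (39, 38). λ = (38 - 49)/(39 - 9) ≡ 48/30 mod 59. 30⁻¹ ≡ 2 (mod 59) since 30·2 = 60 ≡ 1, so λ ≡ 37.
  x = λ² - 9 - 39 = 1369 - 48 ≡ 23; y = λ·(9 - 23) - 49 ≡ 23. → (23, 23)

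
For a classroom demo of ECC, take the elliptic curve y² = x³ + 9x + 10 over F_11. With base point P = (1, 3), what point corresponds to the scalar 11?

(6, 4)

Double-and-add on 11 = (1011)₂. Start with P = (1, 3) for the leading 1-bit.
double: tangent at (1, 3): λ = (3·1² + 9)/(2·3) ≡ 1/6. 6⁻¹ ≡ 2 (mod 11) since 6·2 = 12 ≡ 1, so λ ≡ 1·2 ≡ 2.
  x = λ² - 1 - 1 = 4 - 2 ≡ 2; y = λ·(1 - 2) - 3 ≡ 6. → (2, 6)
double: tangent at (2, 6): λ = (3·2² + 9)/(2·6) ≡ 10/1. 1⁻¹ ≡ 1 (mod 11) since 1·1 = 1 ≡ 1, so λ ≡ 10·1 ≡ 10.
  x = λ² - 2 - 2 = 100 - 4 ≡ 8; y = λ·(2 - 8) - 6 ≡ 0. → (8, 0)
add P: (8, 0) + (1, 3). λ = (3 - 0)/(1 - 8) ≡ 3/4 mod 11. 4⁻¹ ≡ 3 (mod 11), so λ ≡ 9.
  x = λ² - 8 - 1 = 81 - 9 ≡ 6; y = λ·(8 - 6) - 0 ≡ 7. → (6, 7)
double: tangent at (6, 7): λ = (3·6² + 9)/(2·7) ≡ 7/3. 3⁻¹ ≡ 4 (mod 11) since 3·4 = 12 ≡ 1, so λ ≡ 7·4 ≡ 6.
  x = λ² - 6 - 6 = 36 - 12 ≡ 2; y = λ·(6 - 2) - 7 ≡ 6. → (2, 6)
add P: (2, 6) + (1, 3). λ = (3 - 6)/(1 - 2) ≡ 8/10 mod 11. 10⁻¹ ≡ 10 (mod 11), so λ ≡ 3.
  x = λ² - 2 - 1 = 9 - 3 ≡ 6; y = λ·(2 - 6) - 6 ≡ 4. → (6, 4)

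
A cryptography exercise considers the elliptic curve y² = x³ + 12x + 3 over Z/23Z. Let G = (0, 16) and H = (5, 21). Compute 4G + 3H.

(22, 6)

First 4G:
Repeated addition: build up to 4G.
2G: tangent at (0, 16): λ = (3·0² + 12)/(2·16) ≡ 12/9. 9⁻¹ ≡ 18 (mod 23), so λ ≡ 12·18 ≡ 9.
  x = λ² - 0 - 0 = 81 - 0 ≡ 12; y = λ·(0 - 12) - 16 ≡ 14. → (12, 14)
3G: (12, 14) + (0, 16). λ = (16 - 14)/(0 - 12) ≡ 2/11 mod 23. 11⁻¹ ≡ 21 (mod 23), so λ ≡ 19.
  x = λ² - 12 - 0 = 361 - 12 ≡ 4; y = λ·(12 - 4) - 14 ≡ 0. → (4, 0)
4G: (4, 0) + (0, 16). λ = (16 - 0)/(0 - 4) ≡ 16/19 mod 23. 19⁻¹ ≡ 17 (mod 23), so λ ≡ 19.
  x = λ² - 4 - 0 = 361 - 4 ≡ 12; y = λ·(4 - 12) - 0 ≡ 9. → (12, 9)
4G = (12, 9).
Next 3H:
Repeated addition: build up to 3H.
2H: tangent at (5, 21): λ = (3·5² + 12)/(2·21) ≡ 18/19. 19⁻¹ ≡ 17 (mod 23), so λ ≡ 18·17 ≡ 7.
  x = λ² - 5 - 5 = 49 - 10 ≡ 16; y = λ·(5 - 16) - 21 ≡ 17. → (16, 17)
3H: (16, 17) + (5, 21). λ = (21 - 17)/(5 - 16) ≡ 4/12 mod 23. 12⁻¹ ≡ 2 (mod 23) since 12·2 = 24 ≡ 1, so λ ≡ 8.
  x = λ² - 16 - 5 = 64 - 21 ≡ 20; y = λ·(16 - 20) - 17 ≡ 20. → (20, 20)
3H = (20, 20).
Finally 4G + 3H:
(12, 9) + (20, 20). λ = (20 - 9)/(20 - 12) ≡ 11/8 mod 23. 8⁻¹ ≡ 3 (mod 23) since 8·3 = 24 ≡ 1, so λ ≡ 10.
  x = λ² - 12 - 20 = 100 - 32 ≡ 22; y = λ·(12 - 22) - 9 ≡ 6. → (22, 6)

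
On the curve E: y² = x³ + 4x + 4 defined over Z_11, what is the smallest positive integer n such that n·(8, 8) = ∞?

2P: tangent at (8, 8): λ = (3·8² + 4)/(2·8) ≡ 9/5. 5⁻¹ ≡ 9 (mod 11) since 5·9 = 45 ≡ 1, so λ ≡ 9·9 ≡ 4.
  x = λ² - 8 - 8 = 16 - 16 ≡ 0; y = λ·(8 - 0) - 8 ≡ 2. → (0, 2)
3P: (0, 2) + (8, 8). λ = (8 - 2)/(8 - 0) ≡ 6/8 mod 11. 8⁻¹ ≡ 7 (mod 11), so λ ≡ 9.
  x = λ² - 0 - 8 = 81 - 8 ≡ 7; y = λ·(0 - 7) - 2 ≡ 1. → (7, 1)
4P: (7, 1) + (8, 8). λ = (8 - 1)/(8 - 7) ≡ 7/1 mod 11. 1⁻¹ ≡ 1 (mod 11), so λ ≡ 7.
  x = λ² - 7 - 8 = 49 - 15 ≡ 1; y = λ·(7 - 1) - 1 ≡ 8. → (1, 8)
5P: (1, 8) + (8, 8). λ = (8 - 8)/(8 - 1) ≡ 0/7 mod 11. 7⁻¹ ≡ 8 (mod 11), so λ ≡ 0.
  x = λ² - 1 - 8 = 0 - 9 ≡ 2; y = λ·(1 - 2) - 8 ≡ 3. → (2, 3)
6P: (2, 3) + (8, 8). λ = (8 - 3)/(8 - 2) ≡ 5/6 mod 11. 6⁻¹ ≡ 2 (mod 11) since 6·2 = 12 ≡ 1, so λ ≡ 10.
  x = λ² - 2 - 8 = 100 - 10 ≡ 2; y = λ·(2 - 2) - 3 ≡ 8. → (2, 8)
7P: (2, 8) + (8, 8). λ = (8 - 8)/(8 - 2) ≡ 0/6 mod 11. 6⁻¹ ≡ 2 (mod 11), so λ ≡ 0.
  x = λ² - 2 - 8 = 0 - 10 ≡ 1; y = λ·(2 - 1) - 8 ≡ 3. → (1, 3)
8P: (1, 3) + (8, 8). λ = (8 - 3)/(8 - 1) ≡ 5/7 mod 11. 7⁻¹ ≡ 8 (mod 11) since 7·8 = 56 ≡ 1, so λ ≡ 7.
  x = λ² - 1 - 8 = 49 - 9 ≡ 7; y = λ·(1 - 7) - 3 ≡ 10. → (7, 10)
9P: (7, 10) + (8, 8). λ = (8 - 10)/(8 - 7) ≡ 9/1 mod 11. 1⁻¹ ≡ 1 (mod 11) since 1·1 = 1 ≡ 1, so λ ≡ 9.
  x = λ² - 7 - 8 = 81 - 15 ≡ 0; y = λ·(7 - 0) - 10 ≡ 9. → (0, 9)
10P: (0, 9) + (8, 8). λ = (8 - 9)/(8 - 0) ≡ 10/8 mod 11. 8⁻¹ ≡ 7 (mod 11) since 8·7 = 56 ≡ 1, so λ ≡ 4.
  x = λ² - 0 - 8 = 16 - 8 ≡ 8; y = λ·(0 - 8) - 9 ≡ 3. → (8, 3)
11P: (8, 3) + (8, 8): same x and y₁ ≡ -y₂, so the sum is ∞.
11P = ∞, so the order is 11.

11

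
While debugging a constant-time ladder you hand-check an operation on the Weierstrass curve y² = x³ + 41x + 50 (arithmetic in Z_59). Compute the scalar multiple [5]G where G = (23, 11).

Double-and-add on 5 = (101)₂. Start with G = (23, 11) for the leading 1-bit.
double: tangent at (23, 11): λ = (3·23² + 41)/(2·11) ≡ 35/22. 22⁻¹ ≡ 51 (mod 59) since 22·51 = 1122 ≡ 1, so λ ≡ 35·51 ≡ 15.
  x = λ² - 23 - 23 = 225 - 46 ≡ 2; y = λ·(23 - 2) - 11 ≡ 9. → (2, 9)
double: tangent at (2, 9): λ = (3·2² + 41)/(2·9) ≡ 53/18. 18⁻¹ ≡ 23 (mod 59) since 18·23 = 414 ≡ 1, so λ ≡ 53·23 ≡ 39.
  x = λ² - 2 - 2 = 1521 - 4 ≡ 42; y = λ·(2 - 42) - 9 ≡ 24. → (42, 24)
add G: (42, 24) + (23, 11). λ = (11 - 24)/(23 - 42) ≡ 46/40 mod 59. 40⁻¹ ≡ 31 (mod 59), so λ ≡ 10.
  x = λ² - 42 - 23 = 100 - 65 ≡ 35; y = λ·(42 - 35) - 24 ≡ 46. → (35, 46)

(35, 46)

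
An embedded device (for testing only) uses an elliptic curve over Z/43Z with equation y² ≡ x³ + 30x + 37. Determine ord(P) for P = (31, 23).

2P: tangent at (31, 23): λ = (3·31² + 30)/(2·23) ≡ 32/3. 3⁻¹ ≡ 29 (mod 43), so λ ≡ 32·29 ≡ 25.
  x = λ² - 31 - 31 = 625 - 62 ≡ 4; y = λ·(31 - 4) - 23 ≡ 7. → (4, 7)
3P: (4, 7) + (31, 23). λ = (23 - 7)/(31 - 4) ≡ 16/27 mod 43. 27⁻¹ ≡ 8 (mod 43), so λ ≡ 42.
  x = λ² - 4 - 31 = 1764 - 35 ≡ 9; y = λ·(4 - 9) - 7 ≡ 41. → (9, 41)
4P: (9, 41) + (31, 23). λ = (23 - 41)/(31 - 9) ≡ 25/22 mod 43. 22⁻¹ ≡ 2 (mod 43) since 22·2 = 44 ≡ 1, so λ ≡ 7.
  x = λ² - 9 - 31 = 49 - 40 ≡ 9; y = λ·(9 - 9) - 41 ≡ 2. → (9, 2)
5P: (9, 2) + (31, 23). λ = (23 - 2)/(31 - 9) ≡ 21/22 mod 43. 22⁻¹ ≡ 2 (mod 43) since 22·2 = 44 ≡ 1, so λ ≡ 42.
  x = λ² - 9 - 31 = 1764 - 40 ≡ 4; y = λ·(9 - 4) - 2 ≡ 36. → (4, 36)
6P: (4, 36) + (31, 23). λ = (23 - 36)/(31 - 4) ≡ 30/27 mod 43. 27⁻¹ ≡ 8 (mod 43), so λ ≡ 25.
  x = λ² - 4 - 31 = 625 - 35 ≡ 31; y = λ·(4 - 31) - 36 ≡ 20. → (31, 20)
7P: (31, 20) + (31, 23): same x and y₁ ≡ -y₂, so the sum is ∞.
7P = ∞, so the order is 7.

7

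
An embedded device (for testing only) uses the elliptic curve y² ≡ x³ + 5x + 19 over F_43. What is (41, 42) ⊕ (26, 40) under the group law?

(28, 40)

(41, 42) + (26, 40). λ = (40 - 42)/(26 - 41) ≡ 41/28 mod 43. 28⁻¹ ≡ 20 (mod 43), so λ ≡ 3.
  x = λ² - 41 - 26 = 9 - 67 ≡ 28; y = λ·(41 - 28) - 42 ≡ 40. → (28, 40)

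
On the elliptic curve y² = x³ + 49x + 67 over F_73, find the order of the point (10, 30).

2P: tangent at (10, 30): λ = (3·10² + 49)/(2·30) ≡ 57/60. 60⁻¹ ≡ 28 (mod 73) since 60·28 = 1680 ≡ 1, so λ ≡ 57·28 ≡ 63.
  x = λ² - 10 - 10 = 3969 - 20 ≡ 7; y = λ·(10 - 7) - 30 ≡ 13. → (7, 13)
3P: (7, 13) + (10, 30). λ = (30 - 13)/(10 - 7) ≡ 17/3 mod 73. 3⁻¹ ≡ 49 (mod 73), so λ ≡ 30.
  x = λ² - 7 - 10 = 900 - 17 ≡ 7; y = λ·(7 - 7) - 13 ≡ 60. → (7, 60)
4P: (7, 60) + (10, 30). λ = (30 - 60)/(10 - 7) ≡ 43/3 mod 73. 3⁻¹ ≡ 49 (mod 73) since 3·49 = 147 ≡ 1, so λ ≡ 63.
  x = λ² - 7 - 10 = 3969 - 17 ≡ 10; y = λ·(7 - 10) - 60 ≡ 43. → (10, 43)
5P: (10, 43) + (10, 30): same x and y₁ ≡ -y₂, so the sum is O.
5P = O, so the order is 5.

5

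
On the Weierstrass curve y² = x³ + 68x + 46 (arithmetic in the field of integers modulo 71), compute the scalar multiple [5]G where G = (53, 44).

Double-and-add on 5 = (101)₂. Start with G = (53, 44) for the leading 1-bit.
double: tangent at (53, 44): λ = (3·53² + 68)/(2·44) ≡ 46/17. 17⁻¹ ≡ 46 (mod 71), so λ ≡ 46·46 ≡ 57.
  x = λ² - 53 - 53 = 3249 - 106 ≡ 19; y = λ·(53 - 19) - 44 ≡ 48. → (19, 48)
double: tangent at (19, 48): λ = (3·19² + 68)/(2·48) ≡ 15/25. 25⁻¹ ≡ 54 (mod 71) since 25·54 = 1350 ≡ 1, so λ ≡ 15·54 ≡ 29.
  x = λ² - 19 - 19 = 841 - 38 ≡ 22; y = λ·(19 - 22) - 48 ≡ 7. → (22, 7)
add G: (22, 7) + (53, 44). λ = (44 - 7)/(53 - 22) ≡ 37/31 mod 71. 31⁻¹ ≡ 55 (mod 71), so λ ≡ 47.
  x = λ² - 22 - 53 = 2209 - 75 ≡ 4; y = λ·(22 - 4) - 7 ≡ 58. → (4, 58)

(4, 58)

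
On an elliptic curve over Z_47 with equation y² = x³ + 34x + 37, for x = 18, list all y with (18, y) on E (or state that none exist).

18, 29

x³ + 34x + 37 = 6481 ≡ 42 (mod 47).
Square roots of 42 mod 47: 18 and 29 (since 18² = 324 ≡ 42).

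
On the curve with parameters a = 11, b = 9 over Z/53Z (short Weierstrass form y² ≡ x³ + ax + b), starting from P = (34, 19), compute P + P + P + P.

Repeated addition: build up to 4P.
2P: tangent at (34, 19): λ = (3·34² + 11)/(2·19) ≡ 34/38. 38⁻¹ ≡ 7 (mod 53), so λ ≡ 34·7 ≡ 26.
  x = λ² - 34 - 34 = 676 - 68 ≡ 25; y = λ·(34 - 25) - 19 ≡ 3. → (25, 3)
3P: (25, 3) + (34, 19). λ = (19 - 3)/(34 - 25) ≡ 16/9 mod 53. 9⁻¹ ≡ 6 (mod 53) since 9·6 = 54 ≡ 1, so λ ≡ 43.
  x = λ² - 25 - 34 = 1849 - 59 ≡ 41; y = λ·(25 - 41) - 3 ≡ 51. → (41, 51)
4P: (41, 51) + (34, 19). λ = (19 - 51)/(34 - 41) ≡ 21/46 mod 53. 46⁻¹ ≡ 15 (mod 53), so λ ≡ 50.
  x = λ² - 41 - 34 = 2500 - 75 ≡ 40; y = λ·(41 - 40) - 51 ≡ 52. → (40, 52)

(40, 52)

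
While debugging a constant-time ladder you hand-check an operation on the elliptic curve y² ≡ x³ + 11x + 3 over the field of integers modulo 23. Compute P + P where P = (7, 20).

tangent at (7, 20): λ = (3·7² + 11)/(2·20) ≡ 20/17. 17⁻¹ ≡ 19 (mod 23), so λ ≡ 20·19 ≡ 12.
  x = λ² - 7 - 7 = 144 - 14 ≡ 15; y = λ·(7 - 15) - 20 ≡ 22. → (15, 22)

(15, 22)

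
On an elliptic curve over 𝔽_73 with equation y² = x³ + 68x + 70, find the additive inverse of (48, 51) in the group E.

-(48, 51) = (48, -51 mod 73) = (48, 22).

(48, 22)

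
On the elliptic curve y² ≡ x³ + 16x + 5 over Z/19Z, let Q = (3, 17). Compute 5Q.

(0, 9)

Repeated addition: build up to 5Q.
2Q: tangent at (3, 17): λ = (3·3² + 16)/(2·17) ≡ 5/15. 15⁻¹ ≡ 14 (mod 19), so λ ≡ 5·14 ≡ 13.
  x = λ² - 3 - 3 = 169 - 6 ≡ 11; y = λ·(3 - 11) - 17 ≡ 12. → (11, 12)
3Q: (11, 12) + (3, 17). λ = (17 - 12)/(3 - 11) ≡ 5/11 mod 19. 11⁻¹ ≡ 7 (mod 19), so λ ≡ 16.
  x = λ² - 11 - 3 = 256 - 14 ≡ 14; y = λ·(11 - 14) - 12 ≡ 16. → (14, 16)
4Q: (14, 16) + (3, 17). λ = (17 - 16)/(3 - 14) ≡ 1/8 mod 19. 8⁻¹ ≡ 12 (mod 19) since 8·12 = 96 ≡ 1, so λ ≡ 12.
  x = λ² - 14 - 3 = 144 - 17 ≡ 13; y = λ·(14 - 13) - 16 ≡ 15. → (13, 15)
5Q: (13, 15) + (3, 17). λ = (17 - 15)/(3 - 13) ≡ 2/9 mod 19. 9⁻¹ ≡ 17 (mod 19), so λ ≡ 15.
  x = λ² - 13 - 3 = 225 - 16 ≡ 0; y = λ·(13 - 0) - 15 ≡ 9. → (0, 9)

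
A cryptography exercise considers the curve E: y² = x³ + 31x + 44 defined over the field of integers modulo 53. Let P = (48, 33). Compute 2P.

tangent at (48, 33): λ = (3·48² + 31)/(2·33) ≡ 0/13. 13⁻¹ ≡ 49 (mod 53), so λ ≡ 0·49 ≡ 0.
  x = λ² - 48 - 48 = 0 - 96 ≡ 10; y = λ·(48 - 10) - 33 ≡ 20. → (10, 20)

(10, 20)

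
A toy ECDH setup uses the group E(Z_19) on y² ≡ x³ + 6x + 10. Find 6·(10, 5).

(13, 10)

Write G = (10, 5).
Repeated addition: build up to 6G.
2G: tangent at (10, 5): λ = (3·10² + 6)/(2·5) ≡ 2/10. 10⁻¹ ≡ 2 (mod 19), so λ ≡ 2·2 ≡ 4.
  x = λ² - 10 - 10 = 16 - 20 ≡ 15; y = λ·(10 - 15) - 5 ≡ 13. → (15, 13)
3G: (15, 13) + (10, 5). λ = (5 - 13)/(10 - 15) ≡ 11/14 mod 19. 14⁻¹ ≡ 15 (mod 19), so λ ≡ 13.
  x = λ² - 15 - 10 = 169 - 25 ≡ 11; y = λ·(15 - 11) - 13 ≡ 1. → (11, 1)
4G: (11, 1) + (10, 5). λ = (5 - 1)/(10 - 11) ≡ 4/18 mod 19. 18⁻¹ ≡ 18 (mod 19), so λ ≡ 15.
  x = λ² - 11 - 10 = 225 - 21 ≡ 14; y = λ·(11 - 14) - 1 ≡ 11. → (14, 11)
5G: (14, 11) + (10, 5). λ = (5 - 11)/(10 - 14) ≡ 13/15 mod 19. 15⁻¹ ≡ 14 (mod 19), so λ ≡ 11.
  x = λ² - 14 - 10 = 121 - 24 ≡ 2; y = λ·(14 - 2) - 11 ≡ 7. → (2, 7)
6G: (2, 7) + (10, 5). λ = (5 - 7)/(10 - 2) ≡ 17/8 mod 19. 8⁻¹ ≡ 12 (mod 19) since 8·12 = 96 ≡ 1, so λ ≡ 14.
  x = λ² - 2 - 10 = 196 - 12 ≡ 13; y = λ·(2 - 13) - 7 ≡ 10. → (13, 10)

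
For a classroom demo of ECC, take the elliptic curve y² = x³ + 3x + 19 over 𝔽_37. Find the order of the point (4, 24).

8

2P: tangent at (4, 24): λ = (3·4² + 3)/(2·24) ≡ 14/11. 11⁻¹ ≡ 27 (mod 37) since 11·27 = 297 ≡ 1, so λ ≡ 14·27 ≡ 8.
  x = λ² - 4 - 4 = 64 - 8 ≡ 19; y = λ·(4 - 19) - 24 ≡ 4. → (19, 4)
3P: (19, 4) + (4, 24). λ = (24 - 4)/(4 - 19) ≡ 20/22 mod 37. 22⁻¹ ≡ 32 (mod 37), so λ ≡ 11.
  x = λ² - 19 - 4 = 121 - 23 ≡ 24; y = λ·(19 - 24) - 4 ≡ 15. → (24, 15)
4P: (24, 15) + (4, 24). λ = (24 - 15)/(4 - 24) ≡ 9/17 mod 37. 17⁻¹ ≡ 24 (mod 37) since 17·24 = 408 ≡ 1, so λ ≡ 31.
  x = λ² - 24 - 4 = 961 - 28 ≡ 8; y = λ·(24 - 8) - 15 ≡ 0. → (8, 0)
5P: (8, 0) + (4, 24). λ = (24 - 0)/(4 - 8) ≡ 24/33 mod 37. 33⁻¹ ≡ 9 (mod 37), so λ ≡ 31.
  x = λ² - 8 - 4 = 961 - 12 ≡ 24; y = λ·(8 - 24) - 0 ≡ 22. → (24, 22)
6P: (24, 22) + (4, 24). λ = (24 - 22)/(4 - 24) ≡ 2/17 mod 37. 17⁻¹ ≡ 24 (mod 37), so λ ≡ 11.
  x = λ² - 24 - 4 = 121 - 28 ≡ 19; y = λ·(24 - 19) - 22 ≡ 33. → (19, 33)
7P: (19, 33) + (4, 24). λ = (24 - 33)/(4 - 19) ≡ 28/22 mod 37. 22⁻¹ ≡ 32 (mod 37) since 22·32 = 704 ≡ 1, so λ ≡ 8.
  x = λ² - 19 - 4 = 64 - 23 ≡ 4; y = λ·(19 - 4) - 33 ≡ 13. → (4, 13)
8P: (4, 13) + (4, 24): same x and y₁ ≡ -y₂, so the sum is ∞.
8P = ∞, so the order is 8.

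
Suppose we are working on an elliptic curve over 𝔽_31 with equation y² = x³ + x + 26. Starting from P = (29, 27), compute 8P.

(14, 5)

Double-and-add on 8 = (1000)₂. Start with P = (29, 27) for the leading 1-bit.
double: tangent at (29, 27): λ = (3·29² + 1)/(2·27) ≡ 13/23. 23⁻¹ ≡ 27 (mod 31) since 23·27 = 621 ≡ 1, so λ ≡ 13·27 ≡ 10.
  x = λ² - 29 - 29 = 100 - 58 ≡ 11; y = λ·(29 - 11) - 27 ≡ 29. → (11, 29)
double: tangent at (11, 29): λ = (3·11² + 1)/(2·29) ≡ 23/27. 27⁻¹ ≡ 23 (mod 31), so λ ≡ 23·23 ≡ 2.
  x = λ² - 11 - 11 = 4 - 22 ≡ 13; y = λ·(11 - 13) - 29 ≡ 29. → (13, 29)
double: tangent at (13, 29): λ = (3·13² + 1)/(2·29) ≡ 12/27. 27⁻¹ ≡ 23 (mod 31) since 27·23 = 621 ≡ 1, so λ ≡ 12·23 ≡ 28.
  x = λ² - 13 - 13 = 784 - 26 ≡ 14; y = λ·(13 - 14) - 29 ≡ 5. → (14, 5)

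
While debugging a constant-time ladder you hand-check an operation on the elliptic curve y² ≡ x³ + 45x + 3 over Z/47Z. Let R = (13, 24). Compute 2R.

(24, 14)

tangent at (13, 24): λ = (3·13² + 45)/(2·24) ≡ 35/1. 1⁻¹ ≡ 1 (mod 47), so λ ≡ 35·1 ≡ 35.
  x = λ² - 13 - 13 = 1225 - 26 ≡ 24; y = λ·(13 - 24) - 24 ≡ 14. → (24, 14)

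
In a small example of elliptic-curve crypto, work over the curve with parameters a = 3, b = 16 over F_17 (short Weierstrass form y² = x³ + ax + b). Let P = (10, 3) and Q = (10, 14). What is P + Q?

O

The two points share x = 10 and their y-coordinates satisfy 3 + 14 ≡ 0 (mod 17), so they are inverses. Their sum is O.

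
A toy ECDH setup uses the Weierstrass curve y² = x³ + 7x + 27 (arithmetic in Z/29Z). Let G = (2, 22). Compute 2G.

(19, 28)

tangent at (2, 22): λ = (3·2² + 7)/(2·22) ≡ 19/15. 15⁻¹ ≡ 2 (mod 29) since 15·2 = 30 ≡ 1, so λ ≡ 19·2 ≡ 9.
  x = λ² - 2 - 2 = 81 - 4 ≡ 19; y = λ·(2 - 19) - 22 ≡ 28. → (19, 28)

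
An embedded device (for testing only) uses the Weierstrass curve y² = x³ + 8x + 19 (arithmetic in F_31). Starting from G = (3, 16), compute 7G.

(27, 4)

Repeated addition: build up to 7G.
2G: tangent at (3, 16): λ = (3·3² + 8)/(2·16) ≡ 4/1. 1⁻¹ ≡ 1 (mod 31), so λ ≡ 4·1 ≡ 4.
  x = λ² - 3 - 3 = 16 - 6 ≡ 10; y = λ·(3 - 10) - 16 ≡ 18. → (10, 18)
3G: (10, 18) + (3, 16). λ = (16 - 18)/(3 - 10) ≡ 29/24 mod 31. 24⁻¹ ≡ 22 (mod 31), so λ ≡ 18.
  x = λ² - 10 - 3 = 324 - 13 ≡ 1; y = λ·(10 - 1) - 18 ≡ 20. → (1, 20)
4G: (1, 20) + (3, 16). λ = (16 - 20)/(3 - 1) ≡ 27/2 mod 31. 2⁻¹ ≡ 16 (mod 31), so λ ≡ 29.
  x = λ² - 1 - 3 = 841 - 4 ≡ 0; y = λ·(1 - 0) - 20 ≡ 9. → (0, 9)
5G: (0, 9) + (3, 16). λ = (16 - 9)/(3 - 0) ≡ 7/3 mod 31. 3⁻¹ ≡ 21 (mod 31) since 3·21 = 63 ≡ 1, so λ ≡ 23.
  x = λ² - 0 - 3 = 529 - 3 ≡ 30; y = λ·(0 - 30) - 9 ≡ 14. → (30, 14)
6G: (30, 14) + (3, 16). λ = (16 - 14)/(3 - 30) ≡ 2/4 mod 31. 4⁻¹ ≡ 8 (mod 31), so λ ≡ 16.
  x = λ² - 30 - 3 = 256 - 33 ≡ 6; y = λ·(30 - 6) - 14 ≡ 29. → (6, 29)
7G: (6, 29) + (3, 16). λ = (16 - 29)/(3 - 6) ≡ 18/28 mod 31. 28⁻¹ ≡ 10 (mod 31), so λ ≡ 25.
  x = λ² - 6 - 3 = 625 - 9 ≡ 27; y = λ·(6 - 27) - 29 ≡ 4. → (27, 4)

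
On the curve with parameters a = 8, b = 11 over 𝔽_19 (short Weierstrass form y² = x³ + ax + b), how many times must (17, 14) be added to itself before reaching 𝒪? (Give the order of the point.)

2P: tangent at (17, 14): λ = (3·17² + 8)/(2·14) ≡ 1/9. 9⁻¹ ≡ 17 (mod 19) since 9·17 = 153 ≡ 1, so λ ≡ 1·17 ≡ 17.
  x = λ² - 17 - 17 = 289 - 34 ≡ 8; y = λ·(17 - 8) - 14 ≡ 6. → (8, 6)
3P: (8, 6) + (17, 14). λ = (14 - 6)/(17 - 8) ≡ 8/9 mod 19. 9⁻¹ ≡ 17 (mod 19) since 9·17 = 153 ≡ 1, so λ ≡ 3.
  x = λ² - 8 - 17 = 9 - 25 ≡ 3; y = λ·(8 - 3) - 6 ≡ 9. → (3, 9)
4P: (3, 9) + (17, 14). λ = (14 - 9)/(17 - 3) ≡ 5/14 mod 19. 14⁻¹ ≡ 15 (mod 19) since 14·15 = 210 ≡ 1, so λ ≡ 18.
  x = λ² - 3 - 17 = 324 - 20 ≡ 0; y = λ·(3 - 0) - 9 ≡ 7. → (0, 7)
5P: (0, 7) + (17, 14). λ = (14 - 7)/(17 - 0) ≡ 7/17 mod 19. 17⁻¹ ≡ 9 (mod 19), so λ ≡ 6.
  x = λ² - 0 - 17 = 36 - 17 ≡ 0; y = λ·(0 - 0) - 7 ≡ 12. → (0, 12)
6P: (0, 12) + (17, 14). λ = (14 - 12)/(17 - 0) ≡ 2/17 mod 19. 17⁻¹ ≡ 9 (mod 19), so λ ≡ 18.
  x = λ² - 0 - 17 = 324 - 17 ≡ 3; y = λ·(0 - 3) - 12 ≡ 10. → (3, 10)
7P: (3, 10) + (17, 14). λ = (14 - 10)/(17 - 3) ≡ 4/14 mod 19. 14⁻¹ ≡ 15 (mod 19), so λ ≡ 3.
  x = λ² - 3 - 17 = 9 - 20 ≡ 8; y = λ·(3 - 8) - 10 ≡ 13. → (8, 13)
8P: (8, 13) + (17, 14). λ = (14 - 13)/(17 - 8) ≡ 1/9 mod 19. 9⁻¹ ≡ 17 (mod 19) since 9·17 = 153 ≡ 1, so λ ≡ 17.
  x = λ² - 8 - 17 = 289 - 25 ≡ 17; y = λ·(8 - 17) - 13 ≡ 5. → (17, 5)
9P: (17, 5) + (17, 14): same x and y₁ ≡ -y₂, so the sum is 𝒪.
9P = 𝒪, so the order is 9.

9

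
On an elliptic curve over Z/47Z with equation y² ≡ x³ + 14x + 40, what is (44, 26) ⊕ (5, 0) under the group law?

(35, 27)

(44, 26) + (5, 0). λ = (0 - 26)/(5 - 44) ≡ 21/8 mod 47. 8⁻¹ ≡ 6 (mod 47) since 8·6 = 48 ≡ 1, so λ ≡ 32.
  x = λ² - 44 - 5 = 1024 - 49 ≡ 35; y = λ·(44 - 35) - 26 ≡ 27. → (35, 27)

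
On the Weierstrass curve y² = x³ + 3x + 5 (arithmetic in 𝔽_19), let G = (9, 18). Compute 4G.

(18, 18)

Repeated addition: build up to 4G.
2G: tangent at (9, 18): λ = (3·9² + 3)/(2·18) ≡ 18/17. 17⁻¹ ≡ 9 (mod 19), so λ ≡ 18·9 ≡ 10.
  x = λ² - 9 - 9 = 100 - 18 ≡ 6; y = λ·(9 - 6) - 18 ≡ 12. → (6, 12)
3G: (6, 12) + (9, 18). λ = (18 - 12)/(9 - 6) ≡ 6/3 mod 19. 3⁻¹ ≡ 13 (mod 19) since 3·13 = 39 ≡ 1, so λ ≡ 2.
  x = λ² - 6 - 9 = 4 - 15 ≡ 8; y = λ·(6 - 8) - 12 ≡ 3. → (8, 3)
4G: (8, 3) + (9, 18). λ = (18 - 3)/(9 - 8) ≡ 15/1 mod 19. 1⁻¹ ≡ 1 (mod 19), so λ ≡ 15.
  x = λ² - 8 - 9 = 225 - 17 ≡ 18; y = λ·(8 - 18) - 3 ≡ 18. → (18, 18)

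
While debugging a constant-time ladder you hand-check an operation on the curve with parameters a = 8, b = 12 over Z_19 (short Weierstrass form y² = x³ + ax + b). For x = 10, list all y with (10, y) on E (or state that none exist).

3, 16

x³ + 8x + 12 = 1092 ≡ 9 (mod 19).
Square roots of 9 mod 19: 3 and 16 (since 3² = 9 ≡ 9).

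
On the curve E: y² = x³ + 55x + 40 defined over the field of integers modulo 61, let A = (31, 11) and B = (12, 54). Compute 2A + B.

(48, 19)

First 2A:
Repeated addition: build up to 2A.
2A: tangent at (31, 11): λ = (3·31² + 55)/(2·11) ≡ 10/22. 22⁻¹ ≡ 25 (mod 61), so λ ≡ 10·25 ≡ 6.
  x = λ² - 31 - 31 = 36 - 62 ≡ 35; y = λ·(31 - 35) - 11 ≡ 26. → (35, 26)
2A = (35, 26).
Finally 2A + B:
(35, 26) + (12, 54). λ = (54 - 26)/(12 - 35) ≡ 28/38 mod 61. 38⁻¹ ≡ 53 (mod 61), so λ ≡ 20.
  x = λ² - 35 - 12 = 400 - 47 ≡ 48; y = λ·(35 - 48) - 26 ≡ 19. → (48, 19)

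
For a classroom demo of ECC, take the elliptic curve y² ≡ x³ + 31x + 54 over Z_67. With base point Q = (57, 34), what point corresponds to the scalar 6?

(10, 52)

Double-and-add on 6 = (110)₂. Start with Q = (57, 34) for the leading 1-bit.
double: tangent at (57, 34): λ = (3·57² + 31)/(2·34) ≡ 63/1. 1⁻¹ ≡ 1 (mod 67), so λ ≡ 63·1 ≡ 63.
  x = λ² - 57 - 57 = 3969 - 114 ≡ 36; y = λ·(57 - 36) - 34 ≡ 16. → (36, 16)
add Q: (36, 16) + (57, 34). λ = (34 - 16)/(57 - 36) ≡ 18/21 mod 67. 21⁻¹ ≡ 16 (mod 67), so λ ≡ 20.
  x = λ² - 36 - 57 = 400 - 93 ≡ 39; y = λ·(36 - 39) - 16 ≡ 58. → (39, 58)
double: tangent at (39, 58): λ = (3·39² + 31)/(2·58) ≡ 38/49. 49⁻¹ ≡ 26 (mod 67) since 49·26 = 1274 ≡ 1, so λ ≡ 38·26 ≡ 50.
  x = λ² - 39 - 39 = 2500 - 78 ≡ 10; y = λ·(39 - 10) - 58 ≡ 52. → (10, 52)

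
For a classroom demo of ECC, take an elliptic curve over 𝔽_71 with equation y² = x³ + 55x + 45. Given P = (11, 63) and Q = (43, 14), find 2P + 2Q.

(3, 38)

First 2P:
Repeated addition: build up to 2P.
2P: tangent at (11, 63): λ = (3·11² + 55)/(2·63) ≡ 63/55. 55⁻¹ ≡ 31 (mod 71), so λ ≡ 63·31 ≡ 36.
  x = λ² - 11 - 11 = 1296 - 22 ≡ 67; y = λ·(11 - 67) - 63 ≡ 51. → (67, 51)
2P = (67, 51).
Next 2Q:
Repeated addition: build up to 2Q.
2Q: tangent at (43, 14): λ = (3·43² + 55)/(2·14) ≡ 64/28. 28⁻¹ ≡ 33 (mod 71), so λ ≡ 64·33 ≡ 53.
  x = λ² - 43 - 43 = 2809 - 86 ≡ 25; y = λ·(43 - 25) - 14 ≡ 17. → (25, 17)
2Q = (25, 17).
Finally 2P + 2Q:
(67, 51) + (25, 17). λ = (17 - 51)/(25 - 67) ≡ 37/29 mod 71. 29⁻¹ ≡ 49 (mod 71), so λ ≡ 38.
  x = λ² - 67 - 25 = 1444 - 92 ≡ 3; y = λ·(67 - 3) - 51 ≡ 38. → (3, 38)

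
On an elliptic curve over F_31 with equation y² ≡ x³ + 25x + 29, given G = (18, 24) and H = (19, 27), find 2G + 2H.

(2, 26)

First 2G:
Repeated addition: build up to 2G.
2G: tangent at (18, 24): λ = (3·18² + 25)/(2·24) ≡ 5/17. 17⁻¹ ≡ 11 (mod 31) since 17·11 = 187 ≡ 1, so λ ≡ 5·11 ≡ 24.
  x = λ² - 18 - 18 = 576 - 36 ≡ 13; y = λ·(18 - 13) - 24 ≡ 3. → (13, 3)
2G = (13, 3).
Next 2H:
Repeated addition: build up to 2H.
2H: tangent at (19, 27): λ = (3·19² + 25)/(2·27) ≡ 23/23. 23⁻¹ ≡ 27 (mod 31) since 23·27 = 621 ≡ 1, so λ ≡ 23·27 ≡ 1.
  x = λ² - 19 - 19 = 1 - 38 ≡ 25; y = λ·(19 - 25) - 27 ≡ 29. → (25, 29)
2H = (25, 29).
Finally 2G + 2H:
(13, 3) + (25, 29). λ = (29 - 3)/(25 - 13) ≡ 26/12 mod 31. 12⁻¹ ≡ 13 (mod 31) since 12·13 = 156 ≡ 1, so λ ≡ 28.
  x = λ² - 13 - 25 = 784 - 38 ≡ 2; y = λ·(13 - 2) - 3 ≡ 26. → (2, 26)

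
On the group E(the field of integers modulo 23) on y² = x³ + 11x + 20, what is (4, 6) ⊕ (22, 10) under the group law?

(4, 6) + (22, 10). λ = (10 - 6)/(22 - 4) ≡ 4/18 mod 23. 18⁻¹ ≡ 9 (mod 23), so λ ≡ 13.
  x = λ² - 4 - 22 = 169 - 26 ≡ 5; y = λ·(4 - 5) - 6 ≡ 4. → (5, 4)

(5, 4)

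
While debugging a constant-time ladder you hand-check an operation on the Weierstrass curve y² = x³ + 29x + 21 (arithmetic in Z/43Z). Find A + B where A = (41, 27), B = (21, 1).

(33, 35)

(41, 27) + (21, 1). λ = (1 - 27)/(21 - 41) ≡ 17/23 mod 43. 23⁻¹ ≡ 15 (mod 43), so λ ≡ 40.
  x = λ² - 41 - 21 = 1600 - 62 ≡ 33; y = λ·(41 - 33) - 27 ≡ 35. → (33, 35)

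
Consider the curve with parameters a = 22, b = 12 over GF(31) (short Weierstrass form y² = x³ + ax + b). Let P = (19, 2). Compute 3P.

Repeated addition: build up to 3P.
2P: tangent at (19, 2): λ = (3·19² + 22)/(2·2) ≡ 20/4. 4⁻¹ ≡ 8 (mod 31) since 4·8 = 32 ≡ 1, so λ ≡ 20·8 ≡ 5.
  x = λ² - 19 - 19 = 25 - 38 ≡ 18; y = λ·(19 - 18) - 2 ≡ 3. → (18, 3)
3P: (18, 3) + (19, 2). λ = (2 - 3)/(19 - 18) ≡ 30/1 mod 31. 1⁻¹ ≡ 1 (mod 31) since 1·1 = 1 ≡ 1, so λ ≡ 30.
  x = λ² - 18 - 19 = 900 - 37 ≡ 26; y = λ·(18 - 26) - 3 ≡ 5. → (26, 5)

(26, 5)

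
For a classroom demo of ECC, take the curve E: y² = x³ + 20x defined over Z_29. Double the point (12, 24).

(25, 1)

tangent at (12, 24): λ = (3·12² + 20)/(2·24) ≡ 17/19. 19⁻¹ ≡ 26 (mod 29), so λ ≡ 17·26 ≡ 7.
  x = λ² - 12 - 12 = 49 - 24 ≡ 25; y = λ·(12 - 25) - 24 ≡ 1. → (25, 1)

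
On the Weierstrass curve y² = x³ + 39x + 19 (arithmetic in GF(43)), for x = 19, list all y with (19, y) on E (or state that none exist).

x³ + 39x + 19 = 7619 ≡ 8 (mod 43).
8 is a non-residue mod 43; no y exists.

none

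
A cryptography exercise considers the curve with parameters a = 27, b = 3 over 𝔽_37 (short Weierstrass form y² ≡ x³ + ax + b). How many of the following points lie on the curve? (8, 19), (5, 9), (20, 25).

2

(8, 19): 19² ≡ 28, rhs ≡ 28 → on.
(5, 9): 9² ≡ 7, rhs ≡ 4 → off.
(20, 25): 25² ≡ 33, rhs ≡ 33 → on.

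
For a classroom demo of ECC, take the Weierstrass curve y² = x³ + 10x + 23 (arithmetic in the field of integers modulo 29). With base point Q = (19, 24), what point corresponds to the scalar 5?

Double-and-add on 5 = (101)₂. Start with Q = (19, 24) for the leading 1-bit.
double: tangent at (19, 24): λ = (3·19² + 10)/(2·24) ≡ 20/19. 19⁻¹ ≡ 26 (mod 29), so λ ≡ 20·26 ≡ 27.
  x = λ² - 19 - 19 = 729 - 38 ≡ 24; y = λ·(19 - 24) - 24 ≡ 15. → (24, 15)
double: tangent at (24, 15): λ = (3·24² + 10)/(2·15) ≡ 27/1. 1⁻¹ ≡ 1 (mod 29), so λ ≡ 27·1 ≡ 27.
  x = λ² - 24 - 24 = 729 - 48 ≡ 14; y = λ·(24 - 14) - 15 ≡ 23. → (14, 23)
add Q: (14, 23) + (19, 24). λ = (24 - 23)/(19 - 14) ≡ 1/5 mod 29. 5⁻¹ ≡ 6 (mod 29), so λ ≡ 6.
  x = λ² - 14 - 19 = 36 - 33 ≡ 3; y = λ·(14 - 3) - 23 ≡ 14. → (3, 14)

(3, 14)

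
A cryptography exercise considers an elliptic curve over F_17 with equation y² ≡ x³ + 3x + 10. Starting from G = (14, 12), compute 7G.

(7, 0)

Repeated addition: build up to 7G.
2G: tangent at (14, 12): λ = (3·14² + 3)/(2·12) ≡ 13/7. 7⁻¹ ≡ 5 (mod 17), so λ ≡ 13·5 ≡ 14.
  x = λ² - 14 - 14 = 196 - 28 ≡ 15; y = λ·(14 - 15) - 12 ≡ 8. → (15, 8)
3G: (15, 8) + (14, 12). λ = (12 - 8)/(14 - 15) ≡ 4/16 mod 17. 16⁻¹ ≡ 16 (mod 17), so λ ≡ 13.
  x = λ² - 15 - 14 = 169 - 29 ≡ 4; y = λ·(15 - 4) - 8 ≡ 16. → (4, 16)
4G: (4, 16) + (14, 12). λ = (12 - 16)/(14 - 4) ≡ 13/10 mod 17. 10⁻¹ ≡ 12 (mod 17) since 10·12 = 120 ≡ 1, so λ ≡ 3.
  x = λ² - 4 - 14 = 9 - 18 ≡ 8; y = λ·(4 - 8) - 16 ≡ 6. → (8, 6)
5G: (8, 6) + (14, 12). λ = (12 - 6)/(14 - 8) ≡ 6/6 mod 17. 6⁻¹ ≡ 3 (mod 17) since 6·3 = 18 ≡ 1, so λ ≡ 1.
  x = λ² - 8 - 14 = 1 - 22 ≡ 13; y = λ·(8 - 13) - 6 ≡ 6. → (13, 6)
6G: (13, 6) + (14, 12). λ = (12 - 6)/(14 - 13) ≡ 6/1 mod 17. 1⁻¹ ≡ 1 (mod 17), so λ ≡ 6.
  x = λ² - 13 - 14 = 36 - 27 ≡ 9; y = λ·(13 - 9) - 6 ≡ 1. → (9, 1)
7G: (9, 1) + (14, 12). λ = (12 - 1)/(14 - 9) ≡ 11/5 mod 17. 5⁻¹ ≡ 7 (mod 17) since 5·7 = 35 ≡ 1, so λ ≡ 9.
  x = λ² - 9 - 14 = 81 - 23 ≡ 7; y = λ·(9 - 7) - 1 ≡ 0. → (7, 0)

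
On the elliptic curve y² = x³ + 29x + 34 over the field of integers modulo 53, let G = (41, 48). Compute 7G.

(33, 26)

Double-and-add on 7 = (111)₂. Start with G = (41, 48) for the leading 1-bit.
double: tangent at (41, 48): λ = (3·41² + 29)/(2·48) ≡ 37/43. 43⁻¹ ≡ 37 (mod 53) since 43·37 = 1591 ≡ 1, so λ ≡ 37·37 ≡ 44.
  x = λ² - 41 - 41 = 1936 - 82 ≡ 52; y = λ·(41 - 52) - 48 ≡ 51. → (52, 51)
add G: (52, 51) + (41, 48). λ = (48 - 51)/(41 - 52) ≡ 50/42 mod 53. 42⁻¹ ≡ 24 (mod 53), so λ ≡ 34.
  x = λ² - 52 - 41 = 1156 - 93 ≡ 3; y = λ·(52 - 3) - 51 ≡ 25. → (3, 25)
double: tangent at (3, 25): λ = (3·3² + 29)/(2·25) ≡ 3/50. 50⁻¹ ≡ 35 (mod 53), so λ ≡ 3·35 ≡ 52.
  x = λ² - 3 - 3 = 2704 - 6 ≡ 48; y = λ·(3 - 48) - 25 ≡ 20. → (48, 20)
add G: (48, 20) + (41, 48). λ = (48 - 20)/(41 - 48) ≡ 28/46 mod 53. 46⁻¹ ≡ 15 (mod 53) since 46·15 = 690 ≡ 1, so λ ≡ 49.
  x = λ² - 48 - 41 = 2401 - 89 ≡ 33; y = λ·(48 - 33) - 20 ≡ 26. → (33, 26)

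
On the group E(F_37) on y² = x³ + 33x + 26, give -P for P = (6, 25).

-(6, 25) = (6, -25 mod 37) = (6, 12).

(6, 12)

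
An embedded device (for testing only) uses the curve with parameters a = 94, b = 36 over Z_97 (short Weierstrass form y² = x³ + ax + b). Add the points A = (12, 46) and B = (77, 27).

(12, 46) + (77, 27). λ = (27 - 46)/(77 - 12) ≡ 78/65 mod 97. 65⁻¹ ≡ 3 (mod 97) since 65·3 = 195 ≡ 1, so λ ≡ 40.
  x = λ² - 12 - 77 = 1600 - 89 ≡ 56; y = λ·(12 - 56) - 46 ≡ 37. → (56, 37)

(56, 37)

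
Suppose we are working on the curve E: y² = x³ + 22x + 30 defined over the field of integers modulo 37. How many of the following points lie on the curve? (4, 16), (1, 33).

(4, 16): 16² ≡ 34, rhs ≡ 34 → on.
(1, 33): 33² ≡ 16, rhs ≡ 16 → on.

2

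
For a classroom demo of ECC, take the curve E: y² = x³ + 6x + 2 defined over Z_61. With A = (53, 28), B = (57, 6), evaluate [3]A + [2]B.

(41, 19)

First 3A:
Repeated addition: build up to 3A.
2A: tangent at (53, 28): λ = (3·53² + 6)/(2·28) ≡ 15/56. 56⁻¹ ≡ 12 (mod 61), so λ ≡ 15·12 ≡ 58.
  x = λ² - 53 - 53 = 3364 - 106 ≡ 25; y = λ·(53 - 25) - 28 ≡ 10. → (25, 10)
3A: (25, 10) + (53, 28). λ = (28 - 10)/(53 - 25) ≡ 18/28 mod 61. 28⁻¹ ≡ 24 (mod 61), so λ ≡ 5.
  x = λ² - 25 - 53 = 25 - 78 ≡ 8; y = λ·(25 - 8) - 10 ≡ 14. → (8, 14)
3A = (8, 14).
Next 2B:
Repeated addition: build up to 2B.
2B: tangent at (57, 6): λ = (3·57² + 6)/(2·6) ≡ 54/12. 12⁻¹ ≡ 56 (mod 61), so λ ≡ 54·56 ≡ 35.
  x = λ² - 57 - 57 = 1225 - 114 ≡ 13; y = λ·(57 - 13) - 6 ≡ 9. → (13, 9)
2B = (13, 9).
Finally 3A + 2B:
(8, 14) + (13, 9). λ = (9 - 14)/(13 - 8) ≡ 56/5 mod 61. 5⁻¹ ≡ 49 (mod 61), so λ ≡ 60.
  x = λ² - 8 - 13 = 3600 - 21 ≡ 41; y = λ·(8 - 41) - 14 ≡ 19. → (41, 19)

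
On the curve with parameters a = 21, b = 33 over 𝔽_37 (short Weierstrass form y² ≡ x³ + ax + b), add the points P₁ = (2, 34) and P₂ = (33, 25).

(2, 34) + (33, 25). λ = (25 - 34)/(33 - 2) ≡ 28/31 mod 37. 31⁻¹ ≡ 6 (mod 37), so λ ≡ 20.
  x = λ² - 2 - 33 = 400 - 35 ≡ 32; y = λ·(2 - 32) - 34 ≡ 32. → (32, 32)

(32, 32)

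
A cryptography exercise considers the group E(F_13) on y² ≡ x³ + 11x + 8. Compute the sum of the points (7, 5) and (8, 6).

(12, 3)

(7, 5) + (8, 6). λ = (6 - 5)/(8 - 7) ≡ 1/1 mod 13. 1⁻¹ ≡ 1 (mod 13), so λ ≡ 1.
  x = λ² - 7 - 8 = 1 - 15 ≡ 12; y = λ·(7 - 12) - 5 ≡ 3. → (12, 3)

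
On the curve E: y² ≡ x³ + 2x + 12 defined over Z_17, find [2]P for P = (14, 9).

(14, 8)

tangent at (14, 9): λ = (3·14² + 2)/(2·9) ≡ 12/1. 1⁻¹ ≡ 1 (mod 17) since 1·1 = 1 ≡ 1, so λ ≡ 12·1 ≡ 12.
  x = λ² - 14 - 14 = 144 - 28 ≡ 14; y = λ·(14 - 14) - 9 ≡ 8. → (14, 8)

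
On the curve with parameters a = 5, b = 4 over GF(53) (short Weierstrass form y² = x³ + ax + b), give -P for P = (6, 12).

-(6, 12) = (6, -12 mod 53) = (6, 41).

(6, 41)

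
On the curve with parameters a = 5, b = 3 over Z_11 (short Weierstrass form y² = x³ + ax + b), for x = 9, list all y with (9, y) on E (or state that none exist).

none

x³ + 5x + 3 = 777 ≡ 7 (mod 11).
7 is a non-residue mod 11; no y exists.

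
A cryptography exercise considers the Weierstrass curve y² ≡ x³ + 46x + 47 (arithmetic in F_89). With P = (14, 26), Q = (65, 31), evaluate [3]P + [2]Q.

First 3P:
Repeated addition: build up to 3P.
2P: tangent at (14, 26): λ = (3·14² + 46)/(2·26) ≡ 11/52. 52⁻¹ ≡ 12 (mod 89), so λ ≡ 11·12 ≡ 43.
  x = λ² - 14 - 14 = 1849 - 28 ≡ 41; y = λ·(14 - 41) - 26 ≡ 59. → (41, 59)
3P: (41, 59) + (14, 26). λ = (26 - 59)/(14 - 41) ≡ 56/62 mod 89. 62⁻¹ ≡ 56 (mod 89), so λ ≡ 21.
  x = λ² - 41 - 14 = 441 - 55 ≡ 30; y = λ·(41 - 30) - 59 ≡ 83. → (30, 83)
3P = (30, 83).
Next 2Q:
Repeated addition: build up to 2Q.
2Q: tangent at (65, 31): λ = (3·65² + 46)/(2·31) ≡ 83/62. 62⁻¹ ≡ 56 (mod 89) since 62·56 = 3472 ≡ 1, so λ ≡ 83·56 ≡ 20.
  x = λ² - 65 - 65 = 400 - 130 ≡ 3; y = λ·(65 - 3) - 31 ≡ 52. → (3, 52)
2Q = (3, 52).
Finally 3P + 2Q:
(30, 83) + (3, 52). λ = (52 - 83)/(3 - 30) ≡ 58/62 mod 89. 62⁻¹ ≡ 56 (mod 89), so λ ≡ 44.
  x = λ² - 30 - 3 = 1936 - 33 ≡ 34; y = λ·(30 - 34) - 83 ≡ 8. → (34, 8)

(34, 8)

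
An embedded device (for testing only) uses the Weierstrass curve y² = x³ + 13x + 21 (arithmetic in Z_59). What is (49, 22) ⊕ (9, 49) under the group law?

(4, 14)

(49, 22) + (9, 49). λ = (49 - 22)/(9 - 49) ≡ 27/19 mod 59. 19⁻¹ ≡ 28 (mod 59) since 19·28 = 532 ≡ 1, so λ ≡ 48.
  x = λ² - 49 - 9 = 2304 - 58 ≡ 4; y = λ·(49 - 4) - 22 ≡ 14. → (4, 14)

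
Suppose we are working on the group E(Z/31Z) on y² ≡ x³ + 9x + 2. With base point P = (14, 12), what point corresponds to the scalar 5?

(3, 5)

Repeated addition: build up to 5P.
2P: tangent at (14, 12): λ = (3·14² + 9)/(2·12) ≡ 8/24. 24⁻¹ ≡ 22 (mod 31), so λ ≡ 8·22 ≡ 21.
  x = λ² - 14 - 14 = 441 - 28 ≡ 10; y = λ·(14 - 10) - 12 ≡ 10. → (10, 10)
3P: (10, 10) + (14, 12). λ = (12 - 10)/(14 - 10) ≡ 2/4 mod 31. 4⁻¹ ≡ 8 (mod 31), so λ ≡ 16.
  x = λ² - 10 - 14 = 256 - 24 ≡ 15; y = λ·(10 - 15) - 10 ≡ 3. → (15, 3)
4P: (15, 3) + (14, 12). λ = (12 - 3)/(14 - 15) ≡ 9/30 mod 31. 30⁻¹ ≡ 30 (mod 31), so λ ≡ 22.
  x = λ² - 15 - 14 = 484 - 29 ≡ 21; y = λ·(15 - 21) - 3 ≡ 20. → (21, 20)
5P: (21, 20) + (14, 12). λ = (12 - 20)/(14 - 21) ≡ 23/24 mod 31. 24⁻¹ ≡ 22 (mod 31), so λ ≡ 10.
  x = λ² - 21 - 14 = 100 - 35 ≡ 3; y = λ·(21 - 3) - 20 ≡ 5. → (3, 5)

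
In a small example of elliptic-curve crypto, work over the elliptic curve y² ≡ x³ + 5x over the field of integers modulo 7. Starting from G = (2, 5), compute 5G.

(2, 5)

Repeated addition: build up to 5G.
2G: tangent at (2, 5): λ = (3·2² + 5)/(2·5) ≡ 3/3. 3⁻¹ ≡ 5 (mod 7), so λ ≡ 3·5 ≡ 1.
  x = λ² - 2 - 2 = 1 - 4 ≡ 4; y = λ·(2 - 4) - 5 ≡ 0. → (4, 0)
3G: (4, 0) + (2, 5). λ = (5 - 0)/(2 - 4) ≡ 5/5 mod 7. 5⁻¹ ≡ 3 (mod 7) since 5·3 = 15 ≡ 1, so λ ≡ 1.
  x = λ² - 4 - 2 = 1 - 6 ≡ 2; y = λ·(4 - 2) - 0 ≡ 2. → (2, 2)
4G: (2, 2) + (2, 5): same x and y₁ ≡ -y₂, so the sum is O.
5G: O + (2, 5) = (2, 5) (identity).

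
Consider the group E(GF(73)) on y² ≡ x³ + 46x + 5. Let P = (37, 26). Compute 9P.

(3, 30)

Double-and-add on 9 = (1001)₂. Start with P = (37, 26) for the leading 1-bit.
double: tangent at (37, 26): λ = (3·37² + 46)/(2·26) ≡ 65/52. 52⁻¹ ≡ 66 (mod 73) since 52·66 = 3432 ≡ 1, so λ ≡ 65·66 ≡ 56.
  x = λ² - 37 - 37 = 3136 - 74 ≡ 69; y = λ·(37 - 69) - 26 ≡ 7. → (69, 7)
double: tangent at (69, 7): λ = (3·69² + 46)/(2·7) ≡ 21/14. 14⁻¹ ≡ 47 (mod 73) since 14·47 = 658 ≡ 1, so λ ≡ 21·47 ≡ 38.
  x = λ² - 69 - 69 = 1444 - 138 ≡ 65; y = λ·(69 - 65) - 7 ≡ 72. → (65, 72)
double: tangent at (65, 72): λ = (3·65² + 46)/(2·72) ≡ 19/71. 71⁻¹ ≡ 36 (mod 73), so λ ≡ 19·36 ≡ 27.
  x = λ² - 65 - 65 = 729 - 130 ≡ 15; y = λ·(65 - 15) - 72 ≡ 37. → (15, 37)
add P: (15, 37) + (37, 26). λ = (26 - 37)/(37 - 15) ≡ 62/22 mod 73. 22⁻¹ ≡ 10 (mod 73), so λ ≡ 36.
  x = λ² - 15 - 37 = 1296 - 52 ≡ 3; y = λ·(15 - 3) - 37 ≡ 30. → (3, 30)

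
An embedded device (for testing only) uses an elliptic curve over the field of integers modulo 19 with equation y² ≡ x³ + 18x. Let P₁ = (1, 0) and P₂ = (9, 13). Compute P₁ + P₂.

(6, 18)

(1, 0) + (9, 13). λ = (13 - 0)/(9 - 1) ≡ 13/8 mod 19. 8⁻¹ ≡ 12 (mod 19), so λ ≡ 4.
  x = λ² - 1 - 9 = 16 - 10 ≡ 6; y = λ·(1 - 6) - 0 ≡ 18. → (6, 18)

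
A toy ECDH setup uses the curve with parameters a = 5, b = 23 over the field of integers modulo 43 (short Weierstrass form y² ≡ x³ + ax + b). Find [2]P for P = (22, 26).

(37, 11)

tangent at (22, 26): λ = (3·22² + 5)/(2·26) ≡ 38/9. 9⁻¹ ≡ 24 (mod 43), so λ ≡ 38·24 ≡ 9.
  x = λ² - 22 - 22 = 81 - 44 ≡ 37; y = λ·(22 - 37) - 26 ≡ 11. → (37, 11)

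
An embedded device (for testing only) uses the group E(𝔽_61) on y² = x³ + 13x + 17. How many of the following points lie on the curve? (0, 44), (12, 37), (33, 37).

1

(0, 44): 44² ≡ 45, rhs ≡ 17 → off.
(12, 37): 37² ≡ 27, rhs ≡ 10 → off.
(33, 37): 37² ≡ 27, rhs ≡ 27 → on.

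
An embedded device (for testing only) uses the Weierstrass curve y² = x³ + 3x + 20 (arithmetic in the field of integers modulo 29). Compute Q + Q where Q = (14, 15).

(6, 15)

tangent at (14, 15): λ = (3·14² + 3)/(2·15) ≡ 11/1. 1⁻¹ ≡ 1 (mod 29) since 1·1 = 1 ≡ 1, so λ ≡ 11·1 ≡ 11.
  x = λ² - 14 - 14 = 121 - 28 ≡ 6; y = λ·(14 - 6) - 15 ≡ 15. → (6, 15)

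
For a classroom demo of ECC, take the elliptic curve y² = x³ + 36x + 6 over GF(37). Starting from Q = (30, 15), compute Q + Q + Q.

(16, 33)

Repeated addition: build up to 3Q.
2Q: tangent at (30, 15): λ = (3·30² + 36)/(2·15) ≡ 35/30. 30⁻¹ ≡ 21 (mod 37), so λ ≡ 35·21 ≡ 32.
  x = λ² - 30 - 30 = 1024 - 60 ≡ 2; y = λ·(30 - 2) - 15 ≡ 30. → (2, 30)
3Q: (2, 30) + (30, 15). λ = (15 - 30)/(30 - 2) ≡ 22/28 mod 37. 28⁻¹ ≡ 4 (mod 37), so λ ≡ 14.
  x = λ² - 2 - 30 = 196 - 32 ≡ 16; y = λ·(2 - 16) - 30 ≡ 33. → (16, 33)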